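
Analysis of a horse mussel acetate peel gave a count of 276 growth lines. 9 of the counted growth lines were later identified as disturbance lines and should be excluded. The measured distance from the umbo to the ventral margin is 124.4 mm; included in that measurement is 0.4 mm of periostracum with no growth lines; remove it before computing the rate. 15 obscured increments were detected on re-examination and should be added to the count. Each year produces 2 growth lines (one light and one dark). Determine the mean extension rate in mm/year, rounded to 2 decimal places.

True growth line count = 276 − 9 + 15 = 282.
Dividing by 2 growth lines per year: 282 / 2 = 141 years.
Net length = 124.4 − 0.4 = 124.0 mm.
124.0 mm over 141 years gives 124.0 / 141 ≈ 0.88 mm/year.

0.88 mm/year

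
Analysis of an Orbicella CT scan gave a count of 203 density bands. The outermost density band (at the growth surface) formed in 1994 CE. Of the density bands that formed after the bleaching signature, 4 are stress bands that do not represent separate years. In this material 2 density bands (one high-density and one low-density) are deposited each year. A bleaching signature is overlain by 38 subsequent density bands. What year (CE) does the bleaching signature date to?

There are 38 density bands younger than the bleaching signature.
Removing the 4 false density bands leaves 38 − 4 = 34 true density bands beyond the bleaching signature.
With 2 density bands per year, 34 / 2 = 17 years.
The density band at the growth surface is 1994 CE, so the bleaching signature dates to 1994 − 17 = 1977 CE.

1977 CE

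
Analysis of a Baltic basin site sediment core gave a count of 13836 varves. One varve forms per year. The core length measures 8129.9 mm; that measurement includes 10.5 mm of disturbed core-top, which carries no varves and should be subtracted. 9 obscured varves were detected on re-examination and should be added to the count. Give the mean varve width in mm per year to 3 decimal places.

0.586 mm per year

True varve count = 13836 + 9 = 13845.
The growth record spans 8129.9 − 10.5 = 8119.4 mm.
Extension rate ≈ 8119.4 / 13845 = 0.586 mm per year.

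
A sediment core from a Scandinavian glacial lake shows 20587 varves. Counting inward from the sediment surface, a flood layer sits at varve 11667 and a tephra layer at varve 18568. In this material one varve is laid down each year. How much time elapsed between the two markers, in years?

The two markers are separated by 18568 − 11667 = 6901 varves.
One varve per year makes the interval 6901 years.

6901 yr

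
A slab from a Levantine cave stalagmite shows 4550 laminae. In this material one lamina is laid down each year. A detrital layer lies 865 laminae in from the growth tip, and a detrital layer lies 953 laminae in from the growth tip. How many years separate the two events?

88 yr

953 − 865 = 88 laminae lie between the two events.
One lamina per year makes the interval 88 years.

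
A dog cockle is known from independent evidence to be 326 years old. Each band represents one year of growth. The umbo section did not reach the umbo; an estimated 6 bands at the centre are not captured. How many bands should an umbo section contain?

320 bands

At one band per year, 326 years correspond to 326 bands.
326 − 6 missed = 320 bands expected in the prepared section.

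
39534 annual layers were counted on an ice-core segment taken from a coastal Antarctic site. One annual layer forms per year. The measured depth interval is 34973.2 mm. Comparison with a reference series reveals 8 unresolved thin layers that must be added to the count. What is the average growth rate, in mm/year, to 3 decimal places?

Adjusted count: 39534 + 8 = 39542 annual layers.
34973.2 mm over 39542 years gives 34973.2 / 39542 ≈ 0.884 mm/year.

0.884 mm/year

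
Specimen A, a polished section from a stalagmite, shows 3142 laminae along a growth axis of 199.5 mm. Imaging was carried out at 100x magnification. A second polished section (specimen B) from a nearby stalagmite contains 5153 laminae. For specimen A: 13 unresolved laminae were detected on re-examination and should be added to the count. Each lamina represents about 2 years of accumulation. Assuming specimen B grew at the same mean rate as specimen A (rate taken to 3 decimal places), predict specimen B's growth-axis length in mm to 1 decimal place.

329.8 mm

Specimen A: adjusted count: 3142 + 13 = 3155 laminae.
Specimen A: 3155 laminae at 2 years each span 3155 × 2 = 6310 years.
A: 199.5 mm over 6310 years gives 199.5 / 6310 ≈ 0.032 mm/yr.
Specimen B: 5153 laminae at 2 years each span 5153 × 2 = 10306 years. B's length ≈ 0.032 × 10306 = 329.8 mm.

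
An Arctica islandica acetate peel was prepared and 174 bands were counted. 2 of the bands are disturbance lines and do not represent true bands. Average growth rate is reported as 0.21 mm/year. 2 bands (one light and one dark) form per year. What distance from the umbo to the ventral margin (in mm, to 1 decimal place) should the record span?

18.1 mm

Adjusted count: 174 − 2 = 172 bands.
172 bands at 2 per year is 172 / 2 = 86 years.
86 years at 0.21 mm/year gives 0.21 × 86 = 18.1 mm.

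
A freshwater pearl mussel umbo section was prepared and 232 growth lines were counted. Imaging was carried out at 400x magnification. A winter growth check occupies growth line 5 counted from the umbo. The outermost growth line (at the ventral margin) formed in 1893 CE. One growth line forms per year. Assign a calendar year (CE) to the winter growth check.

The winter growth check sits at growth line 5 from the umbo, so 232 − 5 = 227 growth lines formed after it.
1893 − 227 = 1666 CE.

1666 CE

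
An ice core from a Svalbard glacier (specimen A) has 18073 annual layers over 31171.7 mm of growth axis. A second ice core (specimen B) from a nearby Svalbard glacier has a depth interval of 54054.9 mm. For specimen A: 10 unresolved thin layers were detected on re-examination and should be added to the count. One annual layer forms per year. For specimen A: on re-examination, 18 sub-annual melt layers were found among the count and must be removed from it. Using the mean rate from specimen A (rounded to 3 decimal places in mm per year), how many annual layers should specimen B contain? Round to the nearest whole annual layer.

31318 annual layers

Specimen A: adjusted count: 18073 − 18 + 10 = 18065 annual layers.
A: 31171.7 mm over 18065 years gives 31171.7 / 18065 ≈ 1.726 mm/year.
For B, 54054.9 / 1.726 = 31318.02 years ≈ 31318 annual layers.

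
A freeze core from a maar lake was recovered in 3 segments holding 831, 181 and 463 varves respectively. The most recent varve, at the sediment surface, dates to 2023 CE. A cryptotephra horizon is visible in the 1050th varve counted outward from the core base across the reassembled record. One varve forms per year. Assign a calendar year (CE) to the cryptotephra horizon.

Total varves = 831 + 181 + 463 = 1475.
The cryptotephra horizon sits at varve 1050 from the core base, so 1475 − 1050 = 425 varves formed after it.
The varve at the sediment surface is 2023 CE, so the cryptotephra horizon dates to 2023 − 425 = 1598 CE.

1598 CE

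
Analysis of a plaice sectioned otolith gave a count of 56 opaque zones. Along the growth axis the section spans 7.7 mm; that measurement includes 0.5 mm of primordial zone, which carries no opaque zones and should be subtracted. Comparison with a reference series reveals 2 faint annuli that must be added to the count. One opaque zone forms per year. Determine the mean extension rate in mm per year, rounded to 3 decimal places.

Correcting the raw count gives 56 + 2 = 58 true opaque zones.
The growth record spans 7.7 − 0.5 = 7.2 mm.
7.2 mm over 58 years gives 7.2 / 58 ≈ 0.124 mm per year.

0.124 mm per year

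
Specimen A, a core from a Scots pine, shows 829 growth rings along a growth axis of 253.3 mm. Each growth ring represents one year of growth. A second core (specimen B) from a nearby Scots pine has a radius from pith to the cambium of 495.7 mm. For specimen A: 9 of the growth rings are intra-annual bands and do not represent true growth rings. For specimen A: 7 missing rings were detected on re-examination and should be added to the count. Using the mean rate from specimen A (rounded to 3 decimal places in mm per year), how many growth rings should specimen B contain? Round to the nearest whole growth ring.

1620 growth rings

Specimen A: adjusted count: 829 − 9 + 7 = 827 growth rings.
A: 253.3 mm over 827 years gives 253.3 / 827 ≈ 0.306 mm/year.
B spans 495.7 / 0.306 = 1619.93 years ≈ 1620 growth rings.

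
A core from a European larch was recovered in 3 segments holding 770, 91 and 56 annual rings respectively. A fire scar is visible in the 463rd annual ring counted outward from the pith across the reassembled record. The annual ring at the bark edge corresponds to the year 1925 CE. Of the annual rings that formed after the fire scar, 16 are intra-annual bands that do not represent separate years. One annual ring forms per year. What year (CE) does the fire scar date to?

1487 CE

Total annual rings = 770 + 91 + 56 = 917.
Between annual ring 463 and the bark edge there are 917 − 463 = 454 annual rings.
Removing the 16 false annual rings leaves 454 − 16 = 438 true annual rings beyond the fire scar.
Counting back 438 years from 1925 CE places the fire scar in 1925 − 438 = 1487 CE.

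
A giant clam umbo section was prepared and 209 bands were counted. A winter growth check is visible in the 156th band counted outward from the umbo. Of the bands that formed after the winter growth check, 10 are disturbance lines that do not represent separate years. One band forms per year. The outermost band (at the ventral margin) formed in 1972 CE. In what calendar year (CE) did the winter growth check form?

1929 CE

The winter growth check sits at band 156 from the umbo, so 209 − 156 = 53 bands formed after it.
53 − 10 false = 43 true bands after the winter growth check.
The band at the ventral margin is 1972 CE, so the winter growth check dates to 1972 − 43 = 1929 CE.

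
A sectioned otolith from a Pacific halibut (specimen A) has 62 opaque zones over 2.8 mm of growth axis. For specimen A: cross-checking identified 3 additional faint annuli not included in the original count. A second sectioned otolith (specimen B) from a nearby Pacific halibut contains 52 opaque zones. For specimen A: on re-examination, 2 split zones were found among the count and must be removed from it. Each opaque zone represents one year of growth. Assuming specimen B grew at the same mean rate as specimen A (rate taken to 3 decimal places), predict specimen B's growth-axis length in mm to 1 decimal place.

Specimen A: true opaque zone count = 62 − 2 + 3 = 63.
A: 2.8 mm over 63 years gives 2.8 / 63 ≈ 0.044 mm per year.
B's length ≈ 0.044 × 52 = 2.3 mm.

2.3 mm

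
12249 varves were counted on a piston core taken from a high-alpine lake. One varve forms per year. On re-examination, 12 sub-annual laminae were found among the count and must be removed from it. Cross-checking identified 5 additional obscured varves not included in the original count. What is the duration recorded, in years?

After corrections the count is 12249 − 12 + 5 = 12242 varves.
With a one-to-one varve periodicity this is 12242 years.

12242 yr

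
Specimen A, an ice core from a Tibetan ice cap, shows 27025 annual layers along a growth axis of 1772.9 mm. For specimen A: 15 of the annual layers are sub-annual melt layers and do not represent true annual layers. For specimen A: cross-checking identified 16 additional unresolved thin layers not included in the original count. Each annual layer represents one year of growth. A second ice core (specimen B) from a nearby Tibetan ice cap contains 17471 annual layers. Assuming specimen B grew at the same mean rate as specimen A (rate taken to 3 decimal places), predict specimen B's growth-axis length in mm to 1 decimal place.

Specimen A: correcting the raw count gives 27025 − 15 + 16 = 27026 true annual layers.
A: 1772.9 mm over 27026 years gives 1772.9 / 27026 ≈ 0.066 mm per year.
For B, 0.066 mm/year × 17471 years = 1153.1 mm.

1153.1 mm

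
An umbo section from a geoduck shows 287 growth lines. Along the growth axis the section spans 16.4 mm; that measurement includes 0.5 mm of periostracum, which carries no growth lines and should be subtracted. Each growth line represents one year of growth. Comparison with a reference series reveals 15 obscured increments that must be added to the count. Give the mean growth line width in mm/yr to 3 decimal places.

True growth line count = 287 + 15 = 302.
Net length = 16.4 − 0.5 = 15.9 mm.
Mean rate = 15.9 mm / 302 years ≈ 0.053 mm/yr.

0.053 mm/yr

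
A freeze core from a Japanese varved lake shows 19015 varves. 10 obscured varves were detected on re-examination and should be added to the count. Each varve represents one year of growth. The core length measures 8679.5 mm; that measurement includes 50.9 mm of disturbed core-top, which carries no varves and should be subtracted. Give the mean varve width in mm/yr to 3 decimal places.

After corrections the count is 19015 + 10 = 19025 varves.
The growth record spans 8679.5 − 50.9 = 8628.6 mm.
8628.6 mm over 19025 years gives 8628.6 / 19025 ≈ 0.454 mm/yr.

0.454 mm/yr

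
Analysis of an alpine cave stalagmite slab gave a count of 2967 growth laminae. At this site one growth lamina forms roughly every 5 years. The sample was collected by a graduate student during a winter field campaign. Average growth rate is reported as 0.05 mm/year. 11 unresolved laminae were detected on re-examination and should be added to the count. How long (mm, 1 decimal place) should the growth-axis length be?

True growth lamina count = 2967 + 11 = 2978.
2978 growth laminae at 5 years each span 2978 × 5 = 14890 years.
Predicted length = 0.05 mm/year × 14890 years = 744.5 mm.

744.5 mm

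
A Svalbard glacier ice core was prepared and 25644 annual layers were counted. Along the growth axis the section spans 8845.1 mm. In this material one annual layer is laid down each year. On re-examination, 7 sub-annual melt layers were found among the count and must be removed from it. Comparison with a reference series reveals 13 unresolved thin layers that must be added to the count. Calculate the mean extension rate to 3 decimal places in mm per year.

0.345 mm per year

Correcting the raw count gives 25644 − 7 + 13 = 25650 true annual layers.
Extension rate ≈ 8845.1 / 25650 = 0.345 mm per year.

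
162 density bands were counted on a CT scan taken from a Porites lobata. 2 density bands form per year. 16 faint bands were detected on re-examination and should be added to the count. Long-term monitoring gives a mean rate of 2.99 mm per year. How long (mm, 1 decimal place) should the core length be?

266.1 mm

After corrections the count is 162 + 16 = 178 density bands.
Dividing by 2 density bands per year: 178 / 2 = 89 years.
Length ≈ 2.99 × 89 = 266.1 mm.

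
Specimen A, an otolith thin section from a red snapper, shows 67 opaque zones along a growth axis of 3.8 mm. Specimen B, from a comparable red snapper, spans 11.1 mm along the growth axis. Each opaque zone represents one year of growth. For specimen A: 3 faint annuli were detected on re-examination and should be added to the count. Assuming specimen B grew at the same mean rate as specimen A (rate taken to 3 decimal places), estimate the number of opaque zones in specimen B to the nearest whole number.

Specimen A: true opaque zone count = 67 + 3 = 70.
A: Mean rate = 3.8 mm / 70 years ≈ 0.054 mm per year.
For B, 11.1 / 0.054 = 205.56 years ≈ 206 opaque zones.

206 opaque zones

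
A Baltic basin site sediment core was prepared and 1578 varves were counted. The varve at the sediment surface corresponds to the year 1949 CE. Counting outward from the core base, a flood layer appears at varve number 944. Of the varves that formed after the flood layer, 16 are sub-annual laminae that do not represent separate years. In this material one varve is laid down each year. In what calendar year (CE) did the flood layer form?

1331 CE

Between varve 944 and the sediment surface there are 1578 − 944 = 634 varves.
Removing the 16 false varves leaves 634 − 16 = 618 true varves beyond the flood layer.
Counting back 618 years from 1949 CE places the flood layer in 1949 − 618 = 1331 CE.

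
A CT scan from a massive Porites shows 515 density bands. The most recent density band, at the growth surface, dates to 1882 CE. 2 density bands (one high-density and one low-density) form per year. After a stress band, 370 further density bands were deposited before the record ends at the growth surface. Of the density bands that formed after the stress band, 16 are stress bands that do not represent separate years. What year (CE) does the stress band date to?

1705 CE

370 density bands post-date the stress band.
370 − 16 false = 354 true density bands after the stress band.
354 density bands at 2 per year is 354 / 2 = 177 years.
The density band at the growth surface is 1882 CE, so the stress band dates to 1882 − 177 = 1705 CE.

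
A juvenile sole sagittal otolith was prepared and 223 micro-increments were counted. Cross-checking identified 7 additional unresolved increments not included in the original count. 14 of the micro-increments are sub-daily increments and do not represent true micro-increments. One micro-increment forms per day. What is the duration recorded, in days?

Adjusted count: 223 − 14 + 7 = 216 micro-increments.
One micro-increment per day makes the duration 216 days.

216 days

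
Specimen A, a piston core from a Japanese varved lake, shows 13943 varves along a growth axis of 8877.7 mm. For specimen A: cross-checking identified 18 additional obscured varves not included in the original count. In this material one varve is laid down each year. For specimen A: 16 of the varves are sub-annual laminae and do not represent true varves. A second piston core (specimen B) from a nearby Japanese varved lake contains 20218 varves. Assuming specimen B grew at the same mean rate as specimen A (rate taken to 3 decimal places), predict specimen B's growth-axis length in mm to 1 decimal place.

Specimen A: true varve count = 13943 − 16 + 18 = 13945.
A: 8877.7 mm over 13945 years gives 8877.7 / 13945 ≈ 0.637 mm/yr.
Length of B = 0.637 × 20218 = 12878.9 mm.

12878.9 mm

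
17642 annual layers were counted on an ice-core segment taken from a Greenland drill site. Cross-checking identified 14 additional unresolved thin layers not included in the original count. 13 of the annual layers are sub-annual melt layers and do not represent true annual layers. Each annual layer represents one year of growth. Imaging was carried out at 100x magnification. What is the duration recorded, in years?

True annual layer count = 17642 − 13 + 14 = 17643.
At one annual layer per year, that is 17643 years.

17643 yr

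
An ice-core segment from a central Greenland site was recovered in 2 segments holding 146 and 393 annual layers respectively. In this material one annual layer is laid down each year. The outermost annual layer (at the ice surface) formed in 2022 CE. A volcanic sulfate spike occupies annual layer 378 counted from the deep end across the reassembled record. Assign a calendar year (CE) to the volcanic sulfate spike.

Total annual layers = 146 + 393 = 539.
539 − 378 = 161 annual layers lie beyond the volcanic sulfate spike toward the ice surface.
The annual layer at the ice surface is 2022 CE, so the volcanic sulfate spike dates to 2022 − 161 = 1861 CE.

1861 CE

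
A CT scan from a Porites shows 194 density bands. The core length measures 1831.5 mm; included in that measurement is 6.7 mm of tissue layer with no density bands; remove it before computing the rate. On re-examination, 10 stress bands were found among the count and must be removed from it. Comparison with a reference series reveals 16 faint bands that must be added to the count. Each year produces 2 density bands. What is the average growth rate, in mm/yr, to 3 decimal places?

18.248 mm/yr

Correcting the raw count gives 194 − 10 + 16 = 200 true density bands.
Dividing by 2 density bands per year: 200 / 2 = 100 years.
The growth record spans 1831.5 − 6.7 = 1824.8 mm.
1824.8 mm over 100 years gives 1824.8 / 100 ≈ 18.248 mm/yr.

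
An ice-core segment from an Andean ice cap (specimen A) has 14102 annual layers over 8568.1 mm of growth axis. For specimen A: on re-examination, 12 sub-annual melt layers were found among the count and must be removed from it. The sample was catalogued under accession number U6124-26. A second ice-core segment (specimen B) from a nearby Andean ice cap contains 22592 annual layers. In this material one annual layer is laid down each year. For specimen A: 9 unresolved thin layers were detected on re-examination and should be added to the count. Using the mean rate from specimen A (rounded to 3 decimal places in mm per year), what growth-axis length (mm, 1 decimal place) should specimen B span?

13735.9 mm

Specimen A: after corrections the count is 14102 − 12 + 9 = 14099 annual layers.
A: Mean rate = 8568.1 mm / 14099 years ≈ 0.608 mm per year.
B's length ≈ 0.608 × 22592 = 13735.9 mm.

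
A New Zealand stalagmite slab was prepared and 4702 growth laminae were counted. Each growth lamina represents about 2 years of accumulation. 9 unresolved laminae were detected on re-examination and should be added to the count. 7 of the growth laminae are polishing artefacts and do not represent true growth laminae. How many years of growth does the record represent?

True growth lamina count = 4702 − 7 + 9 = 4704.
At 2 years per growth lamina, 4704 × 2 = 9408 years.

9408 yr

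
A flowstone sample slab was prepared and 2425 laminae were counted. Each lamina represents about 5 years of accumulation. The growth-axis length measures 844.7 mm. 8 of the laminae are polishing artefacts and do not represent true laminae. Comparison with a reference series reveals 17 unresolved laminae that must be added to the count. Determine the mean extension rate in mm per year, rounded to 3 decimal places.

0.069 mm per year

Adjusted count: 2425 − 8 + 17 = 2434 laminae.
At 5 years per lamina, 2434 × 5 = 12170 years.
Mean rate = 844.7 mm / 12170 years ≈ 0.069 mm per year.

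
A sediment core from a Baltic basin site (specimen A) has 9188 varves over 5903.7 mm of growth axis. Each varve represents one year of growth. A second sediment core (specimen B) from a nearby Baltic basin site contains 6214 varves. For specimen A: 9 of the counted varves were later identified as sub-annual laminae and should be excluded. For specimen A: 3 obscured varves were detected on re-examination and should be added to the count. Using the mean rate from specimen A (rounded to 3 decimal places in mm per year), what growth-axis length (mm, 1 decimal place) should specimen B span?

3995.6 mm

Specimen A: correcting the raw count gives 9188 − 9 + 3 = 9182 true varves.
A: Mean rate = 5903.7 mm / 9182 years ≈ 0.643 mm per year.
B's length ≈ 0.643 × 6214 = 3995.6 mm.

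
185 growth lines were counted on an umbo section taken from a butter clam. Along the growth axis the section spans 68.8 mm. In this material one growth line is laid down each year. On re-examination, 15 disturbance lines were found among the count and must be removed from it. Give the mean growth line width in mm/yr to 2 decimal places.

0.40 mm/yr

True growth line count = 185 − 15 = 170.
Extension rate ≈ 68.8 / 170 = 0.40 mm/yr.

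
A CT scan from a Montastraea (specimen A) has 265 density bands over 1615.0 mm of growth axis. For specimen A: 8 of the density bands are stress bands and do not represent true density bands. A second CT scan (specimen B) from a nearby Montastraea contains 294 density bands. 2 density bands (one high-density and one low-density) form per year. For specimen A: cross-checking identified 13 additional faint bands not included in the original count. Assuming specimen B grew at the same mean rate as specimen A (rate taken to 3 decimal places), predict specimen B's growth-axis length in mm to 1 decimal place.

Specimen A: correcting the raw count gives 265 − 8 + 13 = 270 true density bands.
Specimen A: 270 density bands at 2 per year is 270 / 2 = 135 years.
A: Extension rate ≈ 1615.0 / 135 = 11.963 mm/year.
Specimen B: 294 density bands at 2 per year is 294 / 2 = 147 years. Length of B = 11.963 × 147 = 1758.6 mm.

1758.6 mm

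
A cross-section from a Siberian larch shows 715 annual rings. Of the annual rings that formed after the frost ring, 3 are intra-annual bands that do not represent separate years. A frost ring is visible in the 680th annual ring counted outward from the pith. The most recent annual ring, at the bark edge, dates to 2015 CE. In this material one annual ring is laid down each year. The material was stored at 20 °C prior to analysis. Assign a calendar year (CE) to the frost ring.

1983 CE

715 − 680 = 35 annual rings lie beyond the frost ring toward the bark edge.
35 − 3 false = 32 true annual rings after the frost ring.
Counting back 32 years from 2015 CE places the frost ring in 2015 − 32 = 1983 CE.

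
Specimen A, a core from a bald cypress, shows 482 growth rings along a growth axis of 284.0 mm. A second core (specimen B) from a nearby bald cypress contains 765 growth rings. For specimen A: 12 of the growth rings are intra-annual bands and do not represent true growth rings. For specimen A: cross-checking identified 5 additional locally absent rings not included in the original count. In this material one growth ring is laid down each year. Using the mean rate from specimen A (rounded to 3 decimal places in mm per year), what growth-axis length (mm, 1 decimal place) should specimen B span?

457.5 mm

Specimen A: correcting the raw count gives 482 − 12 + 5 = 475 true growth rings.
A: Extension rate ≈ 284.0 / 475 = 0.598 mm/year.
Length of B = 0.598 × 765 = 457.5 mm.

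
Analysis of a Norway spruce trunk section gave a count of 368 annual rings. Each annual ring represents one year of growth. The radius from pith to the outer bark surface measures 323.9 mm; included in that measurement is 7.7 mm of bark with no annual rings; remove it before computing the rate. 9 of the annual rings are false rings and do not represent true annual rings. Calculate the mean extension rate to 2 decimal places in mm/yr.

Correcting the raw count gives 368 − 9 = 359 true annual rings.
The growth record spans 323.9 − 7.7 = 316.2 mm.
Mean rate = 316.2 mm / 359 years ≈ 0.88 mm/yr.

0.88 mm/yr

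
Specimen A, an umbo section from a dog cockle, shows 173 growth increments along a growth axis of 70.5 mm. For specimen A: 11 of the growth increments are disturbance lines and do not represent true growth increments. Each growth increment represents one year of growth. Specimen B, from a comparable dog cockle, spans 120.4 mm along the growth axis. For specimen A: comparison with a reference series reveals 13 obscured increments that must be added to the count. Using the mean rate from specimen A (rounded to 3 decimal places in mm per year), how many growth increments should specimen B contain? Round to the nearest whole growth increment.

299 growth increments

Specimen A: true growth increment count = 173 − 11 + 13 = 175.
A: Extension rate ≈ 70.5 / 175 = 0.403 mm/yr.
Specimen B: 120.4 mm / 0.403 mm per year = 298.76 years ≈ 299 growth increments.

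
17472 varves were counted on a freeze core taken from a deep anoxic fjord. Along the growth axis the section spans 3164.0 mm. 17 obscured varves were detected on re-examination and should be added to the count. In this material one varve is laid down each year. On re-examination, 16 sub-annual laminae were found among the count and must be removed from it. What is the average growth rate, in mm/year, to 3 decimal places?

0.181 mm/year

Adjusted count: 17472 − 16 + 17 = 17473 varves.
Extension rate ≈ 3164.0 / 17473 = 0.181 mm/year.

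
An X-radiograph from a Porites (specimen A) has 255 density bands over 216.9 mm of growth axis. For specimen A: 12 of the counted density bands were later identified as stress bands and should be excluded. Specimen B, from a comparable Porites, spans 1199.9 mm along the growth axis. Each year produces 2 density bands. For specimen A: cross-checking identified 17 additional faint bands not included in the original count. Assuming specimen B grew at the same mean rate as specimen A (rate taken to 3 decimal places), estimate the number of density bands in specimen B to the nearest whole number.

Specimen A: adjusted count: 255 − 12 + 17 = 260 density bands.
Specimen A: with 2 density bands per year, 260 / 2 = 130 years.
A: Mean rate = 216.9 mm / 130 years ≈ 1.668 mm per year.
B spans 1199.9 / 1.668 = 719.36 years; at 2 density bands per year that is 719.36 × 2 ≈ 1439 density bands.

1439 density bands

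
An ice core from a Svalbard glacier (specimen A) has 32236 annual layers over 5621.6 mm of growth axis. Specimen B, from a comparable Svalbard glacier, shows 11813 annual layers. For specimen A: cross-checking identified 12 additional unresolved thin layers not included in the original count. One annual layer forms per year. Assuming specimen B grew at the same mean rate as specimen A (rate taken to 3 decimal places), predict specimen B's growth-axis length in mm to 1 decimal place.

2055.5 mm

Specimen A: true annual layer count = 32236 + 12 = 32248.
A: Mean rate = 5621.6 mm / 32248 years ≈ 0.174 mm/yr.
For B, 0.174 mm/year × 11813 years = 2055.5 mm.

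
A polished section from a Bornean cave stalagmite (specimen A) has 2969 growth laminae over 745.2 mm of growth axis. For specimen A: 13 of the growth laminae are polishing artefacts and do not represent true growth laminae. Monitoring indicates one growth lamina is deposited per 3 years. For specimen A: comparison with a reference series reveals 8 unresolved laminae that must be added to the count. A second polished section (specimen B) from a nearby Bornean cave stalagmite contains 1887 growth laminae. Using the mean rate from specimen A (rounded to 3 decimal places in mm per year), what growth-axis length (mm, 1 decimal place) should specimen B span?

Specimen A: after corrections the count is 2969 − 13 + 8 = 2964 growth laminae.
Specimen A: 2964 growth laminae at 3 years each span 2964 × 3 = 8892 years.
A: 745.2 mm over 8892 years gives 745.2 / 8892 ≈ 0.084 mm/yr.
Specimen B: multiplying by 3 years per growth lamina: 1887 × 3 = 5661 years. For B, 0.084 mm/year × 5661 years = 475.5 mm.

475.5 mm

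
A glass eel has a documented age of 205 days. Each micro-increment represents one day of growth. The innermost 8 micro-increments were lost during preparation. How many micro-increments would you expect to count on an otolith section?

197 micro-increments

At one micro-increment per day, 205 days correspond to 205 micro-increments.
205 − 8 missed = 197 micro-increments expected in the prepared section.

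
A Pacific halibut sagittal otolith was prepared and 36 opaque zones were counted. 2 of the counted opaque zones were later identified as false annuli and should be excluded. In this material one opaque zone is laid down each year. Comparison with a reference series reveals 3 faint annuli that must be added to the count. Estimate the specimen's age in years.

37 years

Correcting the raw count gives 36 − 2 + 3 = 37 true opaque zones.
One opaque zone per year makes the duration 37 years.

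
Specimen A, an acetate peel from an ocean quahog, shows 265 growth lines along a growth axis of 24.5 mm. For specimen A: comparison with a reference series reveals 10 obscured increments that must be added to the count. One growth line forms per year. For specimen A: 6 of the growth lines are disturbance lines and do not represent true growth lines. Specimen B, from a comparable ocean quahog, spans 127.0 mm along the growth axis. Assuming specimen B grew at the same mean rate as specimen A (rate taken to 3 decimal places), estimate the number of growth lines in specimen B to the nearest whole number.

Specimen A: after corrections the count is 265 − 6 + 10 = 269 growth lines.
A: 24.5 mm over 269 years gives 24.5 / 269 ≈ 0.091 mm per year.
B spans 127.0 / 0.091 = 1395.60 years ≈ 1396 growth lines.

1396 growth lines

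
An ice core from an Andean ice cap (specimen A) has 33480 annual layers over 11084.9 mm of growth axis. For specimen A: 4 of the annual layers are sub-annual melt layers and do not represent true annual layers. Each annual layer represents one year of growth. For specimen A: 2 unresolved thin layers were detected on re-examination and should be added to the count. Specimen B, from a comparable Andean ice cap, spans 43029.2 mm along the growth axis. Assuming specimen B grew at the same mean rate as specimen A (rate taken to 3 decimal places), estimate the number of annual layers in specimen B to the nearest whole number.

129998 annual layers

Specimen A: correcting the raw count gives 33480 − 4 + 2 = 33478 true annual layers.
A: 11084.9 mm over 33478 years gives 11084.9 / 33478 ≈ 0.331 mm/yr.
For B, 43029.2 / 0.331 = 129997.58 years ≈ 129998 annual layers.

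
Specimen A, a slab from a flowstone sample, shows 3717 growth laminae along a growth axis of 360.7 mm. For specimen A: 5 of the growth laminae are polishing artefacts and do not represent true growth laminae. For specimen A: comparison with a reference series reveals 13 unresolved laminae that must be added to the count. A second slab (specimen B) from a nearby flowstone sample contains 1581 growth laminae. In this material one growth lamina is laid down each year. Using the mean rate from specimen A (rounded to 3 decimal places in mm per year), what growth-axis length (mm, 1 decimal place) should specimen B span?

153.4 mm

Specimen A: true growth lamina count = 3717 − 5 + 13 = 3725.
A: Mean rate = 360.7 mm / 3725 years ≈ 0.097 mm per year.
B's length ≈ 0.097 × 1581 = 153.4 mm.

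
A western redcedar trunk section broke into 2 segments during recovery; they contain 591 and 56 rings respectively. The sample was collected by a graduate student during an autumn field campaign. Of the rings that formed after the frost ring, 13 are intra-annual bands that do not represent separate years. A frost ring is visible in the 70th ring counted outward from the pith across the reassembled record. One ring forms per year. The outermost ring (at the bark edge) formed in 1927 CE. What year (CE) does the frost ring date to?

1363 CE

Total rings = 591 + 56 = 647.
647 − 70 = 577 rings lie beyond the frost ring toward the bark edge.
577 − 13 false = 564 true rings after the frost ring.
1927 − 564 = 1363 CE.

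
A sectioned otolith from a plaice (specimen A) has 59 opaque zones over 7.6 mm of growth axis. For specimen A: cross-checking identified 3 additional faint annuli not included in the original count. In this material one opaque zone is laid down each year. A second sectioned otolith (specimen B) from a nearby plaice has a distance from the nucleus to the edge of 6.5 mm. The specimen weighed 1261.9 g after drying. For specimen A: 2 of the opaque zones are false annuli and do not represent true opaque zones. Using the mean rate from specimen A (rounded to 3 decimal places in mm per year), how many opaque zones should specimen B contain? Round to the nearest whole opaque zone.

Specimen A: after corrections the count is 59 − 2 + 3 = 60 opaque zones.
A: 7.6 mm over 60 years gives 7.6 / 60 ≈ 0.127 mm/yr.
For B, 6.5 / 0.127 = 51.18 years ≈ 51 opaque zones.

51 opaque zones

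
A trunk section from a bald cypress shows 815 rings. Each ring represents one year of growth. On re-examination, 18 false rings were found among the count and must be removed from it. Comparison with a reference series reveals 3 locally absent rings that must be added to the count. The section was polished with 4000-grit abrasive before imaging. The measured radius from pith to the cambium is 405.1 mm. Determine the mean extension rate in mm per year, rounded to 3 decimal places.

0.506 mm per year

After corrections the count is 815 − 18 + 3 = 800 rings.
Mean rate = 405.1 mm / 800 years ≈ 0.506 mm per year.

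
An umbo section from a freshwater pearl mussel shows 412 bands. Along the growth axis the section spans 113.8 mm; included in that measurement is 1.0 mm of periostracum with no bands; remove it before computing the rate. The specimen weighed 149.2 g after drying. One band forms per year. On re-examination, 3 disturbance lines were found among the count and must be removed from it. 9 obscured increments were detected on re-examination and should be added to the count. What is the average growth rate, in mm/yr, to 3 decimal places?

0.270 mm/yr

Correcting the raw count gives 412 − 3 + 9 = 418 true bands.
Removing the 1.0 mm offcut leaves 113.8 − 1.0 = 112.8 mm.
112.8 mm over 418 years gives 112.8 / 418 ≈ 0.270 mm/yr.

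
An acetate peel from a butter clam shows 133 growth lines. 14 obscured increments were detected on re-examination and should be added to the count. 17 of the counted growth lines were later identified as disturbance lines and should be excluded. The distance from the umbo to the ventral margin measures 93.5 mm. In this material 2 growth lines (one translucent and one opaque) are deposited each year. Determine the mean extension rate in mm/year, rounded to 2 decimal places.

True growth line count = 133 − 17 + 14 = 130.
130 growth lines at 2 per year is 130 / 2 = 65 years.
Mean rate = 93.5 mm / 65 years ≈ 1.44 mm/year.

1.44 mm/year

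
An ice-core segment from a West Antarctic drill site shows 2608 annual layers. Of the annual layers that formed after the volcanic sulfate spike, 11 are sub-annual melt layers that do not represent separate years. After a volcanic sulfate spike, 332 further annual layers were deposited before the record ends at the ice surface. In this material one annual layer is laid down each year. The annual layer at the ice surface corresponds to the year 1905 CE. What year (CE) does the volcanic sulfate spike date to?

332 annual layers formed after the volcanic sulfate spike.
Excluding 11 false annual layers: 332 − 11 = 321.
The annual layer at the ice surface is 1905 CE, so the volcanic sulfate spike dates to 1905 − 321 = 1584 CE.

1584 CE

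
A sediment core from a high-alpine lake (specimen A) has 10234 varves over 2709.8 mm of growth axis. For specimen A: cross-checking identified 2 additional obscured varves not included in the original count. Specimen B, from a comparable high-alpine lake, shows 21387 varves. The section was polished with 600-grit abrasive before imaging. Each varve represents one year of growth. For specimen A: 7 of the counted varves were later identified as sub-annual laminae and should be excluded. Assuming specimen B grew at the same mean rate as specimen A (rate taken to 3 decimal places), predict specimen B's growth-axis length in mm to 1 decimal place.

Specimen A: after corrections the count is 10234 − 7 + 2 = 10229 varves.
A: Extension rate ≈ 2709.8 / 10229 = 0.265 mm/year.
Length of B = 0.265 × 21387 = 5667.6 mm.

5667.6 mm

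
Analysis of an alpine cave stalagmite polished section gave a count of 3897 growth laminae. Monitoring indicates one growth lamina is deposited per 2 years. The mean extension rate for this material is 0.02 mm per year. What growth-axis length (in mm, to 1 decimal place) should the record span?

3897 growth laminae at 2 years each span 3897 × 2 = 7794 years.
7794 years at 0.02 mm/year gives 0.02 × 7794 = 155.9 mm.

155.9 mm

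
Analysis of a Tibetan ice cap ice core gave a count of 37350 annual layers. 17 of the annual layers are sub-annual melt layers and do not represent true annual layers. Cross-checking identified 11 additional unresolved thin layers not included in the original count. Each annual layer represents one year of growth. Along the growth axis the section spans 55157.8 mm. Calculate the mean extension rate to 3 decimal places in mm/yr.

Adjusted count: 37350 − 17 + 11 = 37344 annual layers.
Mean rate = 55157.8 mm / 37344 years ≈ 1.477 mm/yr.

1.477 mm/yr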